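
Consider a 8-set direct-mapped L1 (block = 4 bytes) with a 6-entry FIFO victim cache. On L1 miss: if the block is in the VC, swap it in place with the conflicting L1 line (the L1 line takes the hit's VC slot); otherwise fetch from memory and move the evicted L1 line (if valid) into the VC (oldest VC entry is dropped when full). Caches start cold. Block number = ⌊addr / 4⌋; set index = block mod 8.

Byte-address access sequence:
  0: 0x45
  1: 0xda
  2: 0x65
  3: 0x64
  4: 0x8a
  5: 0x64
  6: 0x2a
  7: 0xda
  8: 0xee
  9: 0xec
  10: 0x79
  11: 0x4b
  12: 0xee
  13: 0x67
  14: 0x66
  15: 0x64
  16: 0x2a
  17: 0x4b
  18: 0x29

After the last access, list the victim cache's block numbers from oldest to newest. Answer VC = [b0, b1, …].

#0 0x45→b17/s1 MISS; vc=[]
#1 0xda→b54/s6 MISS; vc=[]
#2 0x65→b25/s1 MISS; vc=[17]
#3 0x64→b25/s1 L1-HIT; vc=[17]
#4 0x8a→b34/s2 MISS; vc=[17]
#5 0x64→b25/s1 L1-HIT; vc=[17]
#6 0x2a→b10/s2 MISS; vc=[17,34]
#7 0xda→b54/s6 L1-HIT; vc=[17,34]
#8 0xee→b59/s3 MISS; vc=[17,34]
#9 0xec→b59/s3 L1-HIT; vc=[17,34]
#10 0x79→b30/s6 MISS; vc=[17,34,54]
#11 0x4b→b18/s2 MISS; vc=[17,34,54,10]
#12 0xee→b59/s3 L1-HIT; vc=[17,34,54,10]
#13 0x67→b25/s1 L1-HIT; vc=[17,34,54,10]
#14 0x66→b25/s1 L1-HIT; vc=[17,34,54,10]
#15 0x64→b25/s1 L1-HIT; vc=[17,34,54,10]
#16 0x2a→b10/s2 VC-HIT; vc=[17,34,54,18]
#17 0x4b→b18/s2 VC-HIT; vc=[17,34,54,10]
#18 0x29→b10/s2 VC-HIT; vc=[17,34,54,18]

VC = [17, 34, 54, 18]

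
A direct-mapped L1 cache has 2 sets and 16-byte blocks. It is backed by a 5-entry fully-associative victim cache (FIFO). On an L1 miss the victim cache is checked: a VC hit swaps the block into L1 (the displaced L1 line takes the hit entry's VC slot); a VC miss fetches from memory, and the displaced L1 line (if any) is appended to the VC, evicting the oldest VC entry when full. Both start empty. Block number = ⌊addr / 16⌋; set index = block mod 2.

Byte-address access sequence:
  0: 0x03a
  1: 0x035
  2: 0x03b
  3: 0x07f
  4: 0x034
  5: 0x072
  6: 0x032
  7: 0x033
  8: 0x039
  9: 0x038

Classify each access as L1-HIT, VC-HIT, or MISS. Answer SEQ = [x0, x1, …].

SEQ = [MISS, L1-HIT, L1-HIT, MISS, VC-HIT, VC-HIT, VC-HIT, L1-HIT, L1-HIT, L1-HIT]

0: 0x3a (blk 3, set 1) → MISS  vc=[]
1: 0x35 (blk 3, set 1) → L1-HIT  vc=[]
2: 0x3b (blk 3, set 1) → L1-HIT  vc=[]
3: 0x7f (blk 7, set 1) → MISS  vc=[3]
4: 0x34 (blk 3, set 1) → VC-HIT  vc=[7]
5: 0x72 (blk 7, set 1) → VC-HIT  vc=[3]
6: 0x32 (blk 3, set 1) → VC-HIT  vc=[7]
7: 0x33 (blk 3, set 1) → L1-HIT  vc=[7]
8: 0x39 (blk 3, set 1) → L1-HIT  vc=[7]
9: 0x38 (blk 3, set 1) → L1-HIT  vc=[7]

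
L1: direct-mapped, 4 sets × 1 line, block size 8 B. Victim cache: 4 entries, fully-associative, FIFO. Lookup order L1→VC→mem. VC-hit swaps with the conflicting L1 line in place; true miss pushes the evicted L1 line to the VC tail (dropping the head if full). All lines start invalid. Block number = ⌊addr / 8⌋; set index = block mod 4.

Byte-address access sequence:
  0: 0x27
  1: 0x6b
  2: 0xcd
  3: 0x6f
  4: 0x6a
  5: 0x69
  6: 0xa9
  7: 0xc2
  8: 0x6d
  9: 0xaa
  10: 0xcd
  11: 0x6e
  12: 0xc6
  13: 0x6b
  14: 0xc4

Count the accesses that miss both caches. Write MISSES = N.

#0 0x27→b4/s0 MISS; vc=[]
#1 0x6b→b13/s1 MISS; vc=[]
#2 0xcd→b25/s1 MISS; vc=[13]
#3 0x6f→b13/s1 VC-HIT; vc=[25]
#4 0x6a→b13/s1 L1-HIT; vc=[25]
#5 0x69→b13/s1 L1-HIT; vc=[25]
#6 0xa9→b21/s1 MISS; vc=[25,13]
#7 0xc2→b24/s0 MISS; vc=[25,13,4]
#8 0x6d→b13/s1 VC-HIT; vc=[25,21,4]
#9 0xaa→b21/s1 VC-HIT; vc=[25,13,4]
#10 0xcd→b25/s1 VC-HIT; vc=[21,13,4]
#11 0x6e→b13/s1 VC-HIT; vc=[21,25,4]
#12 0xc6→b24/s0 L1-HIT; vc=[21,25,4]
#13 0x6b→b13/s1 L1-HIT; vc=[21,25,4]
#14 0xc4→b24/s0 L1-HIT; vc=[21,25,4]

MISSES = 5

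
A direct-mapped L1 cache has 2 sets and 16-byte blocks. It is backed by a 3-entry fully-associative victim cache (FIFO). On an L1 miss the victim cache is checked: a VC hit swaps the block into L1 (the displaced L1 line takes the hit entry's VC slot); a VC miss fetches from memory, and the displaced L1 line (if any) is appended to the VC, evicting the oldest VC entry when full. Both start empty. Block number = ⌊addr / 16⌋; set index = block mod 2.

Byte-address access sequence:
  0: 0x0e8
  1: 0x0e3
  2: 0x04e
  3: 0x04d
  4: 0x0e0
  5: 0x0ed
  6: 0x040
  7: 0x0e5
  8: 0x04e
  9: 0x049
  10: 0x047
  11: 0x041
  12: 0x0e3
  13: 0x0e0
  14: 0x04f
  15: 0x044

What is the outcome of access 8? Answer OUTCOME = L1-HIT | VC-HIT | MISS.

#0 0xe8→b14/s0 MISS; vc=[]
#1 0xe3→b14/s0 L1-HIT; vc=[]
#2 0x4e→b4/s0 MISS; vc=[14]
#3 0x4d→b4/s0 L1-HIT; vc=[14]
#4 0xe0→b14/s0 VC-HIT; vc=[4]
#5 0xed→b14/s0 L1-HIT; vc=[4]
#6 0x40→b4/s0 VC-HIT; vc=[14]
#7 0xe5→b14/s0 VC-HIT; vc=[4]
#8 0x4e→b4/s0 VC-HIT; vc=[14]
#9 0x49→b4/s0 L1-HIT; vc=[14]
#10 0x47→b4/s0 L1-HIT; vc=[14]
#11 0x41→b4/s0 L1-HIT; vc=[14]
#12 0xe3→b14/s0 VC-HIT; vc=[4]
#13 0xe0→b14/s0 L1-HIT; vc=[4]
#14 0x4f→b4/s0 VC-HIT; vc=[14]
#15 0x44→b4/s0 L1-HIT; vc=[14]

OUTCOME = VC-HIT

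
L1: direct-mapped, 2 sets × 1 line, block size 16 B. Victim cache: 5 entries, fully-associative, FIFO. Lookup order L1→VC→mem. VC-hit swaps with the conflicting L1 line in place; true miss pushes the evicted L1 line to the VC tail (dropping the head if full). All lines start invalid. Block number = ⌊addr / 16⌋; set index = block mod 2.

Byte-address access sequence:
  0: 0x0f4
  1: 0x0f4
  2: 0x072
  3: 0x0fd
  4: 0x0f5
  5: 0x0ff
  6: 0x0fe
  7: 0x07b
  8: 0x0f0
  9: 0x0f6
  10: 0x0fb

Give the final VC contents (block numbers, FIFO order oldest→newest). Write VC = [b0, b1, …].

  [0] addr=0xf4 blk=15 s=1: MISS | VC []
  [1] addr=0xf4 blk=15 s=1: L1-HIT | VC []
  [2] addr=0x72 blk=7 s=1: MISS | VC [15]
  [3] addr=0xfd blk=15 s=1: VC-HIT | VC [7]
  [4] addr=0xf5 blk=15 s=1: L1-HIT | VC [7]
  [5] addr=0xff blk=15 s=1: L1-HIT | VC [7]
  [6] addr=0xfe blk=15 s=1: L1-HIT | VC [7]
  [7] addr=0x7b blk=7 s=1: VC-HIT | VC [15]
  [8] addr=0xf0 blk=15 s=1: VC-HIT | VC [7]
  [9] addr=0xf6 blk=15 s=1: L1-HIT | VC [7]
  [10] addr=0xfb blk=15 s=1: L1-HIT | VC [7]

VC = [7]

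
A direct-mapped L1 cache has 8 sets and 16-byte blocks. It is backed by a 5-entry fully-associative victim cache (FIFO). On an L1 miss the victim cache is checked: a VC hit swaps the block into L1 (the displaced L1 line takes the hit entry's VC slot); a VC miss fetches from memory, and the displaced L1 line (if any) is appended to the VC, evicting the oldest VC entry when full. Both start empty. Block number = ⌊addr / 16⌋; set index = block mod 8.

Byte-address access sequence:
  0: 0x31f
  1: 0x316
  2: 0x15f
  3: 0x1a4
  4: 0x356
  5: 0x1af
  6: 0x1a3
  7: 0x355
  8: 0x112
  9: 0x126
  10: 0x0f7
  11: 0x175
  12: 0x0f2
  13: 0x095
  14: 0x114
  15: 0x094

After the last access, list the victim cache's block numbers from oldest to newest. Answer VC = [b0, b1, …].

#0 0x31f→b49/s1 MISS; vc=[]
#1 0x316→b49/s1 L1-HIT; vc=[]
#2 0x15f→b21/s5 MISS; vc=[]
#3 0x1a4→b26/s2 MISS; vc=[]
#4 0x356→b53/s5 MISS; vc=[21]
#5 0x1af→b26/s2 L1-HIT; vc=[21]
#6 0x1a3→b26/s2 L1-HIT; vc=[21]
#7 0x355→b53/s5 L1-HIT; vc=[21]
#8 0x112→b17/s1 MISS; vc=[21,49]
#9 0x126→b18/s2 MISS; vc=[21,49,26]
#10 0xf7→b15/s7 MISS; vc=[21,49,26]
#11 0x175→b23/s7 MISS; vc=[21,49,26,15]
#12 0xf2→b15/s7 VC-HIT; vc=[21,49,26,23]
#13 0x95→b9/s1 MISS; vc=[21,49,26,23,17]
#14 0x114→b17/s1 VC-HIT; vc=[21,49,26,23,9]
#15 0x94→b9/s1 VC-HIT; vc=[21,49,26,23,17]

VC = [21, 49, 26, 23, 17]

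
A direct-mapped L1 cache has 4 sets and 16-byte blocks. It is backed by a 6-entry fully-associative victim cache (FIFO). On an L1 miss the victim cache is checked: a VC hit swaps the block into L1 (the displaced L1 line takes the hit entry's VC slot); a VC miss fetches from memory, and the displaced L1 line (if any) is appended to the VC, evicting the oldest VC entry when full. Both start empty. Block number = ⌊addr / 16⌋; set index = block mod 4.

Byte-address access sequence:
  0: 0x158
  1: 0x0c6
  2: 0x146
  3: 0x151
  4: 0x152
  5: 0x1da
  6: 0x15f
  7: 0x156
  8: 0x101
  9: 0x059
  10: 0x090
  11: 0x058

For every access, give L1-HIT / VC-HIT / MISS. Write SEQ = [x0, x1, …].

0: 0x158 (blk 21, set 1) → MISS  vc=[]
1: 0xc6 (blk 12, set 0) → MISS  vc=[]
2: 0x146 (blk 20, set 0) → MISS  vc=[12]
3: 0x151 (blk 21, set 1) → L1-HIT  vc=[12]
4: 0x152 (blk 21, set 1) → L1-HIT  vc=[12]
5: 0x1da (blk 29, set 1) → MISS  vc=[12, 21]
6: 0x15f (blk 21, set 1) → VC-HIT  vc=[12, 29]
7: 0x156 (blk 21, set 1) → L1-HIT  vc=[12, 29]
8: 0x101 (blk 16, set 0) → MISS  vc=[12, 29, 20]
9: 0x59 (blk 5, set 1) → MISS  vc=[12, 29, 20, 21]
10: 0x90 (blk 9, set 1) → MISS  vc=[12, 29, 20, 21, 5]
11: 0x58 (blk 5, set 1) → VC-HIT  vc=[12, 29, 20, 21, 9]

SEQ = [MISS, MISS, MISS, L1-HIT, L1-HIT, MISS, VC-HIT, L1-HIT, MISS, MISS, MISS, VC-HIT]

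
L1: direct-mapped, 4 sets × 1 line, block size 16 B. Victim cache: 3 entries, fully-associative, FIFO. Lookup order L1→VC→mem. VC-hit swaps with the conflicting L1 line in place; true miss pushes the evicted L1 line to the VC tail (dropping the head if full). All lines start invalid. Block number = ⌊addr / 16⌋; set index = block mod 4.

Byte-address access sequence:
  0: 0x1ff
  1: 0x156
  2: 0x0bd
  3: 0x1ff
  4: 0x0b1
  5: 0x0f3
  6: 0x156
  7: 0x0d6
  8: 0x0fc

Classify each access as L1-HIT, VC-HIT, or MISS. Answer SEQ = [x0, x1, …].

0: 0x1ff (blk 31, set 3) → MISS  vc=[]
1: 0x156 (blk 21, set 1) → MISS  vc=[]
2: 0xbd (blk 11, set 3) → MISS  vc=[31]
3: 0x1ff (blk 31, set 3) → VC-HIT  vc=[11]
4: 0xb1 (blk 11, set 3) → VC-HIT  vc=[31]
5: 0xf3 (blk 15, set 3) → MISS  vc=[31, 11]
6: 0x156 (blk 21, set 1) → L1-HIT  vc=[31, 11]
7: 0xd6 (blk 13, set 1) → MISS  vc=[31, 11, 21]
8: 0xfc (blk 15, set 3) → L1-HIT  vc=[31, 11, 21]

SEQ = [MISS, MISS, MISS, VC-HIT, VC-HIT, MISS, L1-HIT, MISS, L1-HIT]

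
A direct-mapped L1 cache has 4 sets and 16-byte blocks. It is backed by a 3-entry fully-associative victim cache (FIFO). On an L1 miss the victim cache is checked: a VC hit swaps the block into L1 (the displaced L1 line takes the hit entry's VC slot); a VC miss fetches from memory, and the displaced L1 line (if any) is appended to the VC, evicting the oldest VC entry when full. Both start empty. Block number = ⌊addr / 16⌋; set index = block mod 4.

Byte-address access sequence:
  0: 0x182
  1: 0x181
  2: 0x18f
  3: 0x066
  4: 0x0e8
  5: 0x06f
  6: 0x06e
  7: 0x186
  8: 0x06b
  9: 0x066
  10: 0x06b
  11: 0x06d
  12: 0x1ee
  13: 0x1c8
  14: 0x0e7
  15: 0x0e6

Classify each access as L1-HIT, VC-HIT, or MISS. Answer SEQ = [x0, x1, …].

  [0] addr=0x182 blk=24 s=0: MISS | VC []
  [1] addr=0x181 blk=24 s=0: L1-HIT | VC []
  [2] addr=0x18f blk=24 s=0: L1-HIT | VC []
  [3] addr=0x66 blk=6 s=2: MISS | VC []
  [4] addr=0xe8 blk=14 s=2: MISS | VC [6]
  [5] addr=0x6f blk=6 s=2: VC-HIT | VC [14]
  [6] addr=0x6e blk=6 s=2: L1-HIT | VC [14]
  [7] addr=0x186 blk=24 s=0: L1-HIT | VC [14]
  [8] addr=0x6b blk=6 s=2: L1-HIT | VC [14]
  [9] addr=0x66 blk=6 s=2: L1-HIT | VC [14]
  [10] addr=0x6b blk=6 s=2: L1-HIT | VC [14]
  [11] addr=0x6d blk=6 s=2: L1-HIT | VC [14]
  [12] addr=0x1ee blk=30 s=2: MISS | VC [14, 6]
  [13] addr=0x1c8 blk=28 s=0: MISS | VC [14, 6, 24]
  [14] addr=0xe7 blk=14 s=2: VC-HIT | VC [30, 6, 24]
  [15] addr=0xe6 blk=14 s=2: L1-HIT | VC [30, 6, 24]

SEQ = [MISS, L1-HIT, L1-HIT, MISS, MISS, VC-HIT, L1-HIT, L1-HIT, L1-HIT, L1-HIT, L1-HIT, L1-HIT, MISS, MISS, VC-HIT, L1-HIT]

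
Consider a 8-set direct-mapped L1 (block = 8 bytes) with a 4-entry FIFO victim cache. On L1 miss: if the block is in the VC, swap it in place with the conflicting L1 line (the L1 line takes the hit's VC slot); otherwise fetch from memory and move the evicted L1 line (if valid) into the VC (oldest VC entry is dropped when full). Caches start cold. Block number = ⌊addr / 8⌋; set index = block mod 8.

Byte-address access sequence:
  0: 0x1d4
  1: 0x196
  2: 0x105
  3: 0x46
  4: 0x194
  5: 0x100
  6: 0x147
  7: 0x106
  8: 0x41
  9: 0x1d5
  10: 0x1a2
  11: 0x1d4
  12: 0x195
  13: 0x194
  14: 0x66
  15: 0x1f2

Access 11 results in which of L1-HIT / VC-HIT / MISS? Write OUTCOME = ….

#0 0x1d4→b58/s2 MISS; vc=[]
#1 0x196→b50/s2 MISS; vc=[58]
#2 0x105→b32/s0 MISS; vc=[58]
#3 0x46→b8/s0 MISS; vc=[58,32]
#4 0x194→b50/s2 L1-HIT; vc=[58,32]
#5 0x100→b32/s0 VC-HIT; vc=[58,8]
#6 0x147→b40/s0 MISS; vc=[58,8,32]
#7 0x106→b32/s0 VC-HIT; vc=[58,8,40]
#8 0x41→b8/s0 VC-HIT; vc=[58,32,40]
#9 0x1d5→b58/s2 VC-HIT; vc=[50,32,40]
#10 0x1a2→b52/s4 MISS; vc=[50,32,40]
#11 0x1d4→b58/s2 L1-HIT; vc=[50,32,40]
#12 0x195→b50/s2 VC-HIT; vc=[58,32,40]
#13 0x194→b50/s2 L1-HIT; vc=[58,32,40]
#14 0x66→b12/s4 MISS; vc=[58,32,40,52]
#15 0x1f2→b62/s6 MISS; vc=[58,32,40,52]

OUTCOME = L1-HIT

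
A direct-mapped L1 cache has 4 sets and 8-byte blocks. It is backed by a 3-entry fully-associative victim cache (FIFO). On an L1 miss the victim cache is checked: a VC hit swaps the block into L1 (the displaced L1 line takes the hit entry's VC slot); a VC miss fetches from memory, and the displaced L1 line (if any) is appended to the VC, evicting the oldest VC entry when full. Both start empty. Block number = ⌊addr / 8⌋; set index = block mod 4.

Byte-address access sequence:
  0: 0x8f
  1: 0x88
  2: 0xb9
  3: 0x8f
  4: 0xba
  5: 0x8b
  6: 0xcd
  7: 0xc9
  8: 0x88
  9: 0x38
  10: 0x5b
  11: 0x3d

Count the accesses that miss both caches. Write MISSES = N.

0: 0x8f (blk 17, set 1) → MISS  vc=[]
1: 0x88 (blk 17, set 1) → L1-HIT  vc=[]
2: 0xb9 (blk 23, set 3) → MISS  vc=[]
3: 0x8f (blk 17, set 1) → L1-HIT  vc=[]
4: 0xba (blk 23, set 3) → L1-HIT  vc=[]
5: 0x8b (blk 17, set 1) → L1-HIT  vc=[]
6: 0xcd (blk 25, set 1) → MISS  vc=[17]
7: 0xc9 (blk 25, set 1) → L1-HIT  vc=[17]
8: 0x88 (blk 17, set 1) → VC-HIT  vc=[25]
9: 0x38 (blk 7, set 3) → MISS  vc=[25, 23]
10: 0x5b (blk 11, set 3) → MISS  vc=[25, 23, 7]
11: 0x3d (blk 7, set 3) → VC-HIT  vc=[25, 23, 11]

MISSES = 5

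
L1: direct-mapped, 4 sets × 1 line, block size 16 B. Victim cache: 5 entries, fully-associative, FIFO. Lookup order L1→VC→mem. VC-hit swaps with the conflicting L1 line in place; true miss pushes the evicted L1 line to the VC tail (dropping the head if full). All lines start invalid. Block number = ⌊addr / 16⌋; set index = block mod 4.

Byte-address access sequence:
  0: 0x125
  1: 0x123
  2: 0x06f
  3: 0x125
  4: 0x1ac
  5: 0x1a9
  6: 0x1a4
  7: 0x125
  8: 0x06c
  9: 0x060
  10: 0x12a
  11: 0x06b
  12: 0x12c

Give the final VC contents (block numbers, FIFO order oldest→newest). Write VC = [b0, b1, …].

  [0] addr=0x125 blk=18 s=2: MISS | VC []
  [1] addr=0x123 blk=18 s=2: L1-HIT | VC []
  [2] addr=0x6f blk=6 s=2: MISS | VC [18]
  [3] addr=0x125 blk=18 s=2: VC-HIT | VC [6]
  [4] addr=0x1ac blk=26 s=2: MISS | VC [6, 18]
  [5] addr=0x1a9 blk=26 s=2: L1-HIT | VC [6, 18]
  [6] addr=0x1a4 blk=26 s=2: L1-HIT | VC [6, 18]
  [7] addr=0x125 blk=18 s=2: VC-HIT | VC [6, 26]
  [8] addr=0x6c blk=6 s=2: VC-HIT | VC [18, 26]
  [9] addr=0x60 blk=6 s=2: L1-HIT | VC [18, 26]
  [10] addr=0x12a blk=18 s=2: VC-HIT | VC [6, 26]
  [11] addr=0x6b blk=6 s=2: VC-HIT | VC [18, 26]
  [12] addr=0x12c blk=18 s=2: VC-HIT | VC [6, 26]

VC = [6, 26]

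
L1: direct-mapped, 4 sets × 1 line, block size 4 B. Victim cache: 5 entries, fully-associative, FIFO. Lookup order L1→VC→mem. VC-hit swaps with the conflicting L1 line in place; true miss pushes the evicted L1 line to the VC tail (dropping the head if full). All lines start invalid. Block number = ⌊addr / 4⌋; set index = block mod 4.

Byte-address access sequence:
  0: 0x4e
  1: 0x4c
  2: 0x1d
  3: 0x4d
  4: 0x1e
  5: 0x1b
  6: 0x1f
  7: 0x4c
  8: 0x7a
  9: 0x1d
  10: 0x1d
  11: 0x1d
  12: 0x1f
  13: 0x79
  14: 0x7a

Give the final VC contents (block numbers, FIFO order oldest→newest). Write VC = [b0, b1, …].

VC = [19, 6]

0: 0x4e (blk 19, set 3) → MISS  vc=[]
1: 0x4c (blk 19, set 3) → L1-HIT  vc=[]
2: 0x1d (blk 7, set 3) → MISS  vc=[19]
3: 0x4d (blk 19, set 3) → VC-HIT  vc=[7]
4: 0x1e (blk 7, set 3) → VC-HIT  vc=[19]
5: 0x1b (blk 6, set 2) → MISS  vc=[19]
6: 0x1f (blk 7, set 3) → L1-HIT  vc=[19]
7: 0x4c (blk 19, set 3) → VC-HIT  vc=[7]
8: 0x7a (blk 30, set 2) → MISS  vc=[7, 6]
9: 0x1d (blk 7, set 3) → VC-HIT  vc=[19, 6]
10: 0x1d (blk 7, set 3) → L1-HIT  vc=[19, 6]
11: 0x1d (blk 7, set 3) → L1-HIT  vc=[19, 6]
12: 0x1f (blk 7, set 3) → L1-HIT  vc=[19, 6]
13: 0x79 (blk 30, set 2) → L1-HIT  vc=[19, 6]
14: 0x7a (blk 30, set 2) → L1-HIT  vc=[19, 6]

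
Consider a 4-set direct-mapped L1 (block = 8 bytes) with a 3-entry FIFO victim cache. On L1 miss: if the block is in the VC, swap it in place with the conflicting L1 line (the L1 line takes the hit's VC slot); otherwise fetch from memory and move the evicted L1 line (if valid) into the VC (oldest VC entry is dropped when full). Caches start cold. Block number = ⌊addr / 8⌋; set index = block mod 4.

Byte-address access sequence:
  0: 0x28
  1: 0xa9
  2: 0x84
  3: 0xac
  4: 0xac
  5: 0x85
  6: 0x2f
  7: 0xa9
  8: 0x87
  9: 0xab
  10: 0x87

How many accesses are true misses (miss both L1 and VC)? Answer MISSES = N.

MISSES = 3

#0 0x28→b5/s1 MISS; vc=[]
#1 0xa9→b21/s1 MISS; vc=[5]
#2 0x84→b16/s0 MISS; vc=[5]
#3 0xac→b21/s1 L1-HIT; vc=[5]
#4 0xac→b21/s1 L1-HIT; vc=[5]
#5 0x85→b16/s0 L1-HIT; vc=[5]
#6 0x2f→b5/s1 VC-HIT; vc=[21]
#7 0xa9→b21/s1 VC-HIT; vc=[5]
#8 0x87→b16/s0 L1-HIT; vc=[5]
#9 0xab→b21/s1 L1-HIT; vc=[5]
#10 0x87→b16/s0 L1-HIT; vc=[5]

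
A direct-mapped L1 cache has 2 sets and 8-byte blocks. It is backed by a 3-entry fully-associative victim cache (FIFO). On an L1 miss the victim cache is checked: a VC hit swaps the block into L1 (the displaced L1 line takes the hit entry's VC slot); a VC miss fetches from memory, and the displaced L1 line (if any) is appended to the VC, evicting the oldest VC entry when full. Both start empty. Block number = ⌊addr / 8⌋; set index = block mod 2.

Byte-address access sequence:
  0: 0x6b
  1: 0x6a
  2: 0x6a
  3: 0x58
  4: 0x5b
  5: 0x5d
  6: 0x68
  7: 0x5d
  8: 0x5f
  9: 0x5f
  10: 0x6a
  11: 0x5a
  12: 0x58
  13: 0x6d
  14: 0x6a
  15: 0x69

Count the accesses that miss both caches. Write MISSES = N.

MISSES = 2

  [0] addr=0x6b blk=13 s=1: MISS | VC []
  [1] addr=0x6a blk=13 s=1: L1-HIT | VC []
  [2] addr=0x6a blk=13 s=1: L1-HIT | VC []
  [3] addr=0x58 blk=11 s=1: MISS | VC [13]
  [4] addr=0x5b blk=11 s=1: L1-HIT | VC [13]
  [5] addr=0x5d blk=11 s=1: L1-HIT | VC [13]
  [6] addr=0x68 blk=13 s=1: VC-HIT | VC [11]
  [7] addr=0x5d blk=11 s=1: VC-HIT | VC [13]
  [8] addr=0x5f blk=11 s=1: L1-HIT | VC [13]
  [9] addr=0x5f blk=11 s=1: L1-HIT | VC [13]
  [10] addr=0x6a blk=13 s=1: VC-HIT | VC [11]
  [11] addr=0x5a blk=11 s=1: VC-HIT | VC [13]
  [12] addr=0x58 blk=11 s=1: L1-HIT | VC [13]
  [13] addr=0x6d blk=13 s=1: VC-HIT | VC [11]
  [14] addr=0x6a blk=13 s=1: L1-HIT | VC [11]
  [15] addr=0x69 blk=13 s=1: L1-HIT | VC [11]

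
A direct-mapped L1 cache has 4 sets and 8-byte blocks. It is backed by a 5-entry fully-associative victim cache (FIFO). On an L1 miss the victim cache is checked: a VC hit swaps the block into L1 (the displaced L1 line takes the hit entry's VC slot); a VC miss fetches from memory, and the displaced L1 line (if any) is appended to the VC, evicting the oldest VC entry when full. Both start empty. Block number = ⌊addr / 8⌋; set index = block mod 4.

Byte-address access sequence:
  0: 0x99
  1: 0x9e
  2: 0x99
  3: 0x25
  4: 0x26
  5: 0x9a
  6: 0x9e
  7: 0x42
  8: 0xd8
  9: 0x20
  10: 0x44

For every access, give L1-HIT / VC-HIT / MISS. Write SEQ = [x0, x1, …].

#0 0x99→b19/s3 MISS; vc=[]
#1 0x9e→b19/s3 L1-HIT; vc=[]
#2 0x99→b19/s3 L1-HIT; vc=[]
#3 0x25→b4/s0 MISS; vc=[]
#4 0x26→b4/s0 L1-HIT; vc=[]
#5 0x9a→b19/s3 L1-HIT; vc=[]
#6 0x9e→b19/s3 L1-HIT; vc=[]
#7 0x42→b8/s0 MISS; vc=[4]
#8 0xd8→b27/s3 MISS; vc=[4,19]
#9 0x20→b4/s0 VC-HIT; vc=[8,19]
#10 0x44→b8/s0 VC-HIT; vc=[4,19]

SEQ = [MISS, L1-HIT, L1-HIT, MISS, L1-HIT, L1-HIT, L1-HIT, MISS, MISS, VC-HIT, VC-HIT]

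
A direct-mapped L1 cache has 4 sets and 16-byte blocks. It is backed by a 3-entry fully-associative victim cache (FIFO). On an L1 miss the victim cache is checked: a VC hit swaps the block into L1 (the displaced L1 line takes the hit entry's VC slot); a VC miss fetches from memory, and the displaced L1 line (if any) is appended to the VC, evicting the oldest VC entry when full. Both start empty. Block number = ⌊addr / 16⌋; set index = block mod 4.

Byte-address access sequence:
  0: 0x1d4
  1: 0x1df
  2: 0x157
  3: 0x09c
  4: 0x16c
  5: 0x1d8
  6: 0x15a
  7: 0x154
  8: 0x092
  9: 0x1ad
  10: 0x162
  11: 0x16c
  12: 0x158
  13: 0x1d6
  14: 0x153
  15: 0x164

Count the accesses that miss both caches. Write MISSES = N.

  [0] addr=0x1d4 blk=29 s=1: MISS | VC []
  [1] addr=0x1df blk=29 s=1: L1-HIT | VC []
  [2] addr=0x157 blk=21 s=1: MISS | VC [29]
  [3] addr=0x9c blk=9 s=1: MISS | VC [29, 21]
  [4] addr=0x16c blk=22 s=2: MISS | VC [29, 21]
  [5] addr=0x1d8 blk=29 s=1: VC-HIT | VC [9, 21]
  [6] addr=0x15a blk=21 s=1: VC-HIT | VC [9, 29]
  [7] addr=0x154 blk=21 s=1: L1-HIT | VC [9, 29]
  [8] addr=0x92 blk=9 s=1: VC-HIT | VC [21, 29]
  [9] addr=0x1ad blk=26 s=2: MISS | VC [21, 29, 22]
  [10] addr=0x162 blk=22 s=2: VC-HIT | VC [21, 29, 26]
  [11] addr=0x16c blk=22 s=2: L1-HIT | VC [21, 29, 26]
  [12] addr=0x158 blk=21 s=1: VC-HIT | VC [9, 29, 26]
  [13] addr=0x1d6 blk=29 s=1: VC-HIT | VC [9, 21, 26]
  [14] addr=0x153 blk=21 s=1: VC-HIT | VC [9, 29, 26]
  [15] addr=0x164 blk=22 s=2: L1-HIT | VC [9, 29, 26]

MISSES = 5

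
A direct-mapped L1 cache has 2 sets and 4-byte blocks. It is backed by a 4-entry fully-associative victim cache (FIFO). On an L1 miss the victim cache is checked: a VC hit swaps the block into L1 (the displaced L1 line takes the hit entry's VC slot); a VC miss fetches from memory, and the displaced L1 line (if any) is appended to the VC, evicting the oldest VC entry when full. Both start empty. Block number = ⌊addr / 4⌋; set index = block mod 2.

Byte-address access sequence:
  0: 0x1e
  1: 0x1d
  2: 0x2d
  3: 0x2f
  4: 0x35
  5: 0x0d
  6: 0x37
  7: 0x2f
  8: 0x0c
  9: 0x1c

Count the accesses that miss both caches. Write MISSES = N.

  [0] addr=0x1e blk=7 s=1: MISS | VC []
  [1] addr=0x1d blk=7 s=1: L1-HIT | VC []
  [2] addr=0x2d blk=11 s=1: MISS | VC [7]
  [3] addr=0x2f blk=11 s=1: L1-HIT | VC [7]
  [4] addr=0x35 blk=13 s=1: MISS | VC [7, 11]
  [5] addr=0xd blk=3 s=1: MISS | VC [7, 11, 13]
  [6] addr=0x37 blk=13 s=1: VC-HIT | VC [7, 11, 3]
  [7] addr=0x2f blk=11 s=1: VC-HIT | VC [7, 13, 3]
  [8] addr=0xc blk=3 s=1: VC-HIT | VC [7, 13, 11]
  [9] addr=0x1c blk=7 s=1: VC-HIT | VC [3, 13, 11]

MISSES = 4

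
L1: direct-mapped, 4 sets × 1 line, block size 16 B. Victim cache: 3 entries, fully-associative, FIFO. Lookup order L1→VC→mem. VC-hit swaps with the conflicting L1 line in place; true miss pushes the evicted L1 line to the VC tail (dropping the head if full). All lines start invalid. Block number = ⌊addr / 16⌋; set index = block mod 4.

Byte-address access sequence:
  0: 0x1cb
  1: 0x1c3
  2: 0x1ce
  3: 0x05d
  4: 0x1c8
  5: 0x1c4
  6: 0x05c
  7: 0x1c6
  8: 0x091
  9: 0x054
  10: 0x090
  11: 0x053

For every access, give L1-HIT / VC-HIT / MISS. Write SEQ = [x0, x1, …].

SEQ = [MISS, L1-HIT, L1-HIT, MISS, L1-HIT, L1-HIT, L1-HIT, L1-HIT, MISS, VC-HIT, VC-HIT, VC-HIT]

0: 0x1cb (blk 28, set 0) → MISS  vc=[]
1: 0x1c3 (blk 28, set 0) → L1-HIT  vc=[]
2: 0x1ce (blk 28, set 0) → L1-HIT  vc=[]
3: 0x5d (blk 5, set 1) → MISS  vc=[]
4: 0x1c8 (blk 28, set 0) → L1-HIT  vc=[]
5: 0x1c4 (blk 28, set 0) → L1-HIT  vc=[]
6: 0x5c (blk 5, set 1) → L1-HIT  vc=[]
7: 0x1c6 (blk 28, set 0) → L1-HIT  vc=[]
8: 0x91 (blk 9, set 1) → MISS  vc=[5]
9: 0x54 (blk 5, set 1) → VC-HIT  vc=[9]
10: 0x90 (blk 9, set 1) → VC-HIT  vc=[5]
11: 0x53 (blk 5, set 1) → VC-HIT  vc=[9]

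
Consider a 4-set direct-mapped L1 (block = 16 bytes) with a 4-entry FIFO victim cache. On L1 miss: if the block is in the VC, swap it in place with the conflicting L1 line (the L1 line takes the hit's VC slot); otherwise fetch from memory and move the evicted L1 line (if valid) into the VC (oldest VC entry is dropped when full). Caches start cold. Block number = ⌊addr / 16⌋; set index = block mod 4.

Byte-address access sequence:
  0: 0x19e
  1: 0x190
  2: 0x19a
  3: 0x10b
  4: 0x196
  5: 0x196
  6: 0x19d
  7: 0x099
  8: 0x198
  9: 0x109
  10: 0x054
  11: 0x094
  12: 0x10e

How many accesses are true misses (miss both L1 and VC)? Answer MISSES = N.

MISSES = 4

  [0] addr=0x19e blk=25 s=1: MISS | VC []
  [1] addr=0x190 blk=25 s=1: L1-HIT | VC []
  [2] addr=0x19a blk=25 s=1: L1-HIT | VC []
  [3] addr=0x10b blk=16 s=0: MISS | VC []
  [4] addr=0x196 blk=25 s=1: L1-HIT | VC []
  [5] addr=0x196 blk=25 s=1: L1-HIT | VC []
  [6] addr=0x19d blk=25 s=1: L1-HIT | VC []
  [7] addr=0x99 blk=9 s=1: MISS | VC [25]
  [8] addr=0x198 blk=25 s=1: VC-HIT | VC [9]
  [9] addr=0x109 blk=16 s=0: L1-HIT | VC [9]
  [10] addr=0x54 blk=5 s=1: MISS | VC [9, 25]
  [11] addr=0x94 blk=9 s=1: VC-HIT | VC [5, 25]
  [12] addr=0x10e blk=16 s=0: L1-HIT | VC [5, 25]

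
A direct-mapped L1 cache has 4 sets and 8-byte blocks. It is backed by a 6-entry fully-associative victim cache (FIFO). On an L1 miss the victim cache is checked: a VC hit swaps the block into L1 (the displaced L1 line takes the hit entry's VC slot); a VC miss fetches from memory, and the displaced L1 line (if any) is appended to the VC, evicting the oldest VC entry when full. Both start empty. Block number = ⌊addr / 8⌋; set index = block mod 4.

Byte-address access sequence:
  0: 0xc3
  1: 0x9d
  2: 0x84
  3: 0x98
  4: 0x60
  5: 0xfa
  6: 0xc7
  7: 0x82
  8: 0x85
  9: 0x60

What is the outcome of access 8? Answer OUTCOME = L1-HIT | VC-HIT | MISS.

#0 0xc3→b24/s0 MISS; vc=[]
#1 0x9d→b19/s3 MISS; vc=[]
#2 0x84→b16/s0 MISS; vc=[24]
#3 0x98→b19/s3 L1-HIT; vc=[24]
#4 0x60→b12/s0 MISS; vc=[24,16]
#5 0xfa→b31/s3 MISS; vc=[24,16,19]
#6 0xc7→b24/s0 VC-HIT; vc=[12,16,19]
#7 0x82→b16/s0 VC-HIT; vc=[12,24,19]
#8 0x85→b16/s0 L1-HIT; vc=[12,24,19]
#9 0x60→b12/s0 VC-HIT; vc=[16,24,19]

OUTCOME = L1-HIT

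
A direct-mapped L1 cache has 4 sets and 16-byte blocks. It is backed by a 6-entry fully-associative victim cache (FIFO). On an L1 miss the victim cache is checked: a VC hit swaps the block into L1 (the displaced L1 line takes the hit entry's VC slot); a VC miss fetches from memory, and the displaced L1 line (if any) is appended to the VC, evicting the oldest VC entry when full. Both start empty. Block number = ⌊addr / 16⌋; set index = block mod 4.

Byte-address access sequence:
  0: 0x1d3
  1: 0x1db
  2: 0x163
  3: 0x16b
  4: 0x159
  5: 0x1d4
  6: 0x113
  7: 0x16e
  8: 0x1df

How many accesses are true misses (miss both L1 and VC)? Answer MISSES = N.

0: 0x1d3 (blk 29, set 1) → MISS  vc=[]
1: 0x1db (blk 29, set 1) → L1-HIT  vc=[]
2: 0x163 (blk 22, set 2) → MISS  vc=[]
3: 0x16b (blk 22, set 2) → L1-HIT  vc=[]
4: 0x159 (blk 21, set 1) → MISS  vc=[29]
5: 0x1d4 (blk 29, set 1) → VC-HIT  vc=[21]
6: 0x113 (blk 17, set 1) → MISS  vc=[21, 29]
7: 0x16e (blk 22, set 2) → L1-HIT  vc=[21, 29]
8: 0x1df (blk 29, set 1) → VC-HIT  vc=[21, 17]

MISSES = 4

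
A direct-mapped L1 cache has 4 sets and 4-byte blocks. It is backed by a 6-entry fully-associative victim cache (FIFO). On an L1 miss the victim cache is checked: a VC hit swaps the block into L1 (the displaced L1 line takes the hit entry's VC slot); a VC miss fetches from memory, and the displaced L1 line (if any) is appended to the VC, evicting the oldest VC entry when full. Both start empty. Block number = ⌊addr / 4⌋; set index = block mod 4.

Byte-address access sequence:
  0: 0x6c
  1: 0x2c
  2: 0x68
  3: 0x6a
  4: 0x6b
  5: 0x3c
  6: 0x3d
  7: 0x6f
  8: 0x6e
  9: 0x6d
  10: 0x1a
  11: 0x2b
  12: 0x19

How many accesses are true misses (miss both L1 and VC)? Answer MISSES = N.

0: 0x6c (blk 27, set 3) → MISS  vc=[]
1: 0x2c (blk 11, set 3) → MISS  vc=[27]
2: 0x68 (blk 26, set 2) → MISS  vc=[27]
3: 0x6a (blk 26, set 2) → L1-HIT  vc=[27]
4: 0x6b (blk 26, set 2) → L1-HIT  vc=[27]
5: 0x3c (blk 15, set 3) → MISS  vc=[27, 11]
6: 0x3d (blk 15, set 3) → L1-HIT  vc=[27, 11]
7: 0x6f (blk 27, set 3) → VC-HIT  vc=[15, 11]
8: 0x6e (blk 27, set 3) → L1-HIT  vc=[15, 11]
9: 0x6d (blk 27, set 3) → L1-HIT  vc=[15, 11]
10: 0x1a (blk 6, set 2) → MISS  vc=[15, 11, 26]
11: 0x2b (blk 10, set 2) → MISS  vc=[15, 11, 26, 6]
12: 0x19 (blk 6, set 2) → VC-HIT  vc=[15, 11, 26, 10]

MISSES = 6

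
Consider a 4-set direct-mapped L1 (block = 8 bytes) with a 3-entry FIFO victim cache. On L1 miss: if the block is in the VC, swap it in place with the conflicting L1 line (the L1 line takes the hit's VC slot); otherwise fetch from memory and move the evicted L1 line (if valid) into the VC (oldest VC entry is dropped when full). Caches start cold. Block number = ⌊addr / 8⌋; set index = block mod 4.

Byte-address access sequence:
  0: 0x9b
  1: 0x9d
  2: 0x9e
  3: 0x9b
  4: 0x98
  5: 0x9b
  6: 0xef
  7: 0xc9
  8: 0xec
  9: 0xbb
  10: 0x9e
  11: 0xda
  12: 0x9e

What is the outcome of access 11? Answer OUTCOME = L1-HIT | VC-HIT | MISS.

#0 0x9b→b19/s3 MISS; vc=[]
#1 0x9d→b19/s3 L1-HIT; vc=[]
#2 0x9e→b19/s3 L1-HIT; vc=[]
#3 0x9b→b19/s3 L1-HIT; vc=[]
#4 0x98→b19/s3 L1-HIT; vc=[]
#5 0x9b→b19/s3 L1-HIT; vc=[]
#6 0xef→b29/s1 MISS; vc=[]
#7 0xc9→b25/s1 MISS; vc=[29]
#8 0xec→b29/s1 VC-HIT; vc=[25]
#9 0xbb→b23/s3 MISS; vc=[25,19]
#10 0x9e→b19/s3 VC-HIT; vc=[25,23]
#11 0xda→b27/s3 MISS; vc=[25,23,19]
#12 0x9e→b19/s3 VC-HIT; vc=[25,23,27]

OUTCOME = MISS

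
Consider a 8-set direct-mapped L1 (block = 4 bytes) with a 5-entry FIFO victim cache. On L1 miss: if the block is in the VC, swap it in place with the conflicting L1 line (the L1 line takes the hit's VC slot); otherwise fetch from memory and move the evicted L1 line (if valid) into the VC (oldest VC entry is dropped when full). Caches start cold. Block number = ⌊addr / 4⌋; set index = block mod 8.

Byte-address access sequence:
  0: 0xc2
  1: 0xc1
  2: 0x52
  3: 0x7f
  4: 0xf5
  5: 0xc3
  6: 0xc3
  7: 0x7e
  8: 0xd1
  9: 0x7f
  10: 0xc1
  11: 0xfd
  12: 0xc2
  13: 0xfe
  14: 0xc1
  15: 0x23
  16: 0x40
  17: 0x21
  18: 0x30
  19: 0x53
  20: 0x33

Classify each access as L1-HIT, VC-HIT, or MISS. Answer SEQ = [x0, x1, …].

SEQ = [MISS, L1-HIT, MISS, MISS, MISS, L1-HIT, L1-HIT, L1-HIT, MISS, L1-HIT, L1-HIT, MISS, L1-HIT, L1-HIT, L1-HIT, MISS, MISS, VC-HIT, MISS, VC-HIT, VC-HIT]

0: 0xc2 (blk 48, set 0) → MISS  vc=[]
1: 0xc1 (blk 48, set 0) → L1-HIT  vc=[]
2: 0x52 (blk 20, set 4) → MISS  vc=[]
3: 0x7f (blk 31, set 7) → MISS  vc=[]
4: 0xf5 (blk 61, set 5) → MISS  vc=[]
5: 0xc3 (blk 48, set 0) → L1-HIT  vc=[]
6: 0xc3 (blk 48, set 0) → L1-HIT  vc=[]
7: 0x7e (blk 31, set 7) → L1-HIT  vc=[]
8: 0xd1 (blk 52, set 4) → MISS  vc=[20]
9: 0x7f (blk 31, set 7) → L1-HIT  vc=[20]
10: 0xc1 (blk 48, set 0) → L1-HIT  vc=[20]
11: 0xfd (blk 63, set 7) → MISS  vc=[20, 31]
12: 0xc2 (blk 48, set 0) → L1-HIT  vc=[20, 31]
13: 0xfe (blk 63, set 7) → L1-HIT  vc=[20, 31]
14: 0xc1 (blk 48, set 0) → L1-HIT  vc=[20, 31]
15: 0x23 (blk 8, set 0) → MISS  vc=[20, 31, 48]
16: 0x40 (blk 16, set 0) → MISS  vc=[20, 31, 48, 8]
17: 0x21 (blk 8, set 0) → VC-HIT  vc=[20, 31, 48, 16]
18: 0x30 (blk 12, set 4) → MISS  vc=[20, 31, 48, 16, 52]
19: 0x53 (blk 20, set 4) → VC-HIT  vc=[12, 31, 48, 16, 52]
20: 0x33 (blk 12, set 4) → VC-HIT  vc=[20, 31, 48, 16, 52]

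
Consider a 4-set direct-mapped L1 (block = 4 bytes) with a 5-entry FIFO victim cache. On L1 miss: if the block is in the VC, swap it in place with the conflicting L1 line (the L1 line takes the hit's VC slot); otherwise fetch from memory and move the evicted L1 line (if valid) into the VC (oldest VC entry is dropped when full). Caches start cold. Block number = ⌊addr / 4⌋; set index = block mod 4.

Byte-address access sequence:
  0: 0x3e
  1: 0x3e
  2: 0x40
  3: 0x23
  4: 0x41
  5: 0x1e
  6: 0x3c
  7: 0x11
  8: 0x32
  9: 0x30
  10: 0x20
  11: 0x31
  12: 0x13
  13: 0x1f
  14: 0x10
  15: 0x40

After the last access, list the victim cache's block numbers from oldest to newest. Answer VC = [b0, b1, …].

VC = [8, 15, 4, 12]

  [0] addr=0x3e blk=15 s=3: MISS | VC []
  [1] addr=0x3e blk=15 s=3: L1-HIT | VC []
  [2] addr=0x40 blk=16 s=0: MISS | VC []
  [3] addr=0x23 blk=8 s=0: MISS | VC [16]
  [4] addr=0x41 blk=16 s=0: VC-HIT | VC [8]
  [5] addr=0x1e blk=7 s=3: MISS | VC [8, 15]
  [6] addr=0x3c blk=15 s=3: VC-HIT | VC [8, 7]
  [7] addr=0x11 blk=4 s=0: MISS | VC [8, 7, 16]
  [8] addr=0x32 blk=12 s=0: MISS | VC [8, 7, 16, 4]
  [9] addr=0x30 blk=12 s=0: L1-HIT | VC [8, 7, 16, 4]
  [10] addr=0x20 blk=8 s=0: VC-HIT | VC [12, 7, 16, 4]
  [11] addr=0x31 blk=12 s=0: VC-HIT | VC [8, 7, 16, 4]
  [12] addr=0x13 blk=4 s=0: VC-HIT | VC [8, 7, 16, 12]
  [13] addr=0x1f blk=7 s=3: VC-HIT | VC [8, 15, 16, 12]
  [14] addr=0x10 blk=4 s=0: L1-HIT | VC [8, 15, 16, 12]
  [15] addr=0x40 blk=16 s=0: VC-HIT | VC [8, 15, 4, 12]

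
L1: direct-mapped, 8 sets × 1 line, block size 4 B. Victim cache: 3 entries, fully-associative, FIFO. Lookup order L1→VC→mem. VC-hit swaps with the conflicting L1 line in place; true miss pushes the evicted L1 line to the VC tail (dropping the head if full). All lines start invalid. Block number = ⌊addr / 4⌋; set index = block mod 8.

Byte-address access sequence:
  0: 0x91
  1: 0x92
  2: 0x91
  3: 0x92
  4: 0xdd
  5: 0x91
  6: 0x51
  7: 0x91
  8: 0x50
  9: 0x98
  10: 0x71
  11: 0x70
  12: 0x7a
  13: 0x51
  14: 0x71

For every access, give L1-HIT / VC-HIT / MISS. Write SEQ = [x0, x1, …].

SEQ = [MISS, L1-HIT, L1-HIT, L1-HIT, MISS, L1-HIT, MISS, VC-HIT, VC-HIT, MISS, MISS, L1-HIT, MISS, VC-HIT, VC-HIT]

#0 0x91→b36/s4 MISS; vc=[]
#1 0x92→b36/s4 L1-HIT; vc=[]
#2 0x91→b36/s4 L1-HIT; vc=[]
#3 0x92→b36/s4 L1-HIT; vc=[]
#4 0xdd→b55/s7 MISS; vc=[]
#5 0x91→b36/s4 L1-HIT; vc=[]
#6 0x51→b20/s4 MISS; vc=[36]
#7 0x91→b36/s4 VC-HIT; vc=[20]
#8 0x50→b20/s4 VC-HIT; vc=[36]
#9 0x98→b38/s6 MISS; vc=[36]
#10 0x71→b28/s4 MISS; vc=[36,20]
#11 0x70→b28/s4 L1-HIT; vc=[36,20]
#12 0x7a→b30/s6 MISS; vc=[36,20,38]
#13 0x51→b20/s4 VC-HIT; vc=[36,28,38]
#14 0x71→b28/s4 VC-HIT; vc=[36,20,38]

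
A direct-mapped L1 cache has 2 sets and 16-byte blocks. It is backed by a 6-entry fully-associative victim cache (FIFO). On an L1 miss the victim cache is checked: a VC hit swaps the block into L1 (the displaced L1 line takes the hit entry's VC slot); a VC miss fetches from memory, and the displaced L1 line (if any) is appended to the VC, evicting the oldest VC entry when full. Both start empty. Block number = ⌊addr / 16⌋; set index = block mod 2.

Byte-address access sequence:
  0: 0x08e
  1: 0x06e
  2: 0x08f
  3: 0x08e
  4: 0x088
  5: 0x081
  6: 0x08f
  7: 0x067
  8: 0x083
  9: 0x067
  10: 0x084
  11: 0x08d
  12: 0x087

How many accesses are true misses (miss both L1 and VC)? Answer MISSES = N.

MISSES = 2

0: 0x8e (blk 8, set 0) → MISS  vc=[]
1: 0x6e (blk 6, set 0) → MISS  vc=[8]
2: 0x8f (blk 8, set 0) → VC-HIT  vc=[6]
3: 0x8e (blk 8, set 0) → L1-HIT  vc=[6]
4: 0x88 (blk 8, set 0) → L1-HIT  vc=[6]
5: 0x81 (blk 8, set 0) → L1-HIT  vc=[6]
6: 0x8f (blk 8, set 0) → L1-HIT  vc=[6]
7: 0x67 (blk 6, set 0) → VC-HIT  vc=[8]
8: 0x83 (blk 8, set 0) → VC-HIT  vc=[6]
9: 0x67 (blk 6, set 0) → VC-HIT  vc=[8]
10: 0x84 (blk 8, set 0) → VC-HIT  vc=[6]
11: 0x8d (blk 8, set 0) → L1-HIT  vc=[6]
12: 0x87 (blk 8, set 0) → L1-HIT  vc=[6]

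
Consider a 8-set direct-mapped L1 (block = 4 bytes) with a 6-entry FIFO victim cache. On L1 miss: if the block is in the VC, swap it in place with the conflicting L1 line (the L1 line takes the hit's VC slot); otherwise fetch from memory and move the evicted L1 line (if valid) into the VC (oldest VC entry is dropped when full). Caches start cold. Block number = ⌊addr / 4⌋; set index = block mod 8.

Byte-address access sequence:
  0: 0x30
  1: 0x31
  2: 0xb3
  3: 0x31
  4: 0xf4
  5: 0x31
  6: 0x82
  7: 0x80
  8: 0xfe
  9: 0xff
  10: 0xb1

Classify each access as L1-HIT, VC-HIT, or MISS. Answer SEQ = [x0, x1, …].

SEQ = [MISS, L1-HIT, MISS, VC-HIT, MISS, L1-HIT, MISS, L1-HIT, MISS, L1-HIT, VC-HIT]

0: 0x30 (blk 12, set 4) → MISS  vc=[]
1: 0x31 (blk 12, set 4) → L1-HIT  vc=[]
2: 0xb3 (blk 44, set 4) → MISS  vc=[12]
3: 0x31 (blk 12, set 4) → VC-HIT  vc=[44]
4: 0xf4 (blk 61, set 5) → MISS  vc=[44]
5: 0x31 (blk 12, set 4) → L1-HIT  vc=[44]
6: 0x82 (blk 32, set 0) → MISS  vc=[44]
7: 0x80 (blk 32, set 0) → L1-HIT  vc=[44]
8: 0xfe (blk 63, set 7) → MISS  vc=[44]
9: 0xff (blk 63, set 7) → L1-HIT  vc=[44]
10: 0xb1 (blk 44, set 4) → VC-HIT  vc=[12]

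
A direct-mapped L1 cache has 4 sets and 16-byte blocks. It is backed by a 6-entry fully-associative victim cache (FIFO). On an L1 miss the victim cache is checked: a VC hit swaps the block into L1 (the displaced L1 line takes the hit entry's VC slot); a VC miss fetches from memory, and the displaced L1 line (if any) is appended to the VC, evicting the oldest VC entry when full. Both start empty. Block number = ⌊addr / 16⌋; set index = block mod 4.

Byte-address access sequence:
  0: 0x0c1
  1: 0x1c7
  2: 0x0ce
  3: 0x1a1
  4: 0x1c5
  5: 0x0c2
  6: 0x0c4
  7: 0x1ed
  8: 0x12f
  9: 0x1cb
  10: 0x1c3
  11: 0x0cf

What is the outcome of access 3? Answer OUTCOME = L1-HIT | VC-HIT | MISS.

0: 0xc1 (blk 12, set 0) → MISS  vc=[]
1: 0x1c7 (blk 28, set 0) → MISS  vc=[12]
2: 0xce (blk 12, set 0) → VC-HIT  vc=[28]
3: 0x1a1 (blk 26, set 2) → MISS  vc=[28]
4: 0x1c5 (blk 28, set 0) → VC-HIT  vc=[12]
5: 0xc2 (blk 12, set 0) → VC-HIT  vc=[28]
6: 0xc4 (blk 12, set 0) → L1-HIT  vc=[28]
7: 0x1ed (blk 30, set 2) → MISS  vc=[28, 26]
8: 0x12f (blk 18, set 2) → MISS  vc=[28, 26, 30]
9: 0x1cb (blk 28, set 0) → VC-HIT  vc=[12, 26, 30]
10: 0x1c3 (blk 28, set 0) → L1-HIT  vc=[12, 26, 30]
11: 0xcf (blk 12, set 0) → VC-HIT  vc=[28, 26, 30]

OUTCOME = MISS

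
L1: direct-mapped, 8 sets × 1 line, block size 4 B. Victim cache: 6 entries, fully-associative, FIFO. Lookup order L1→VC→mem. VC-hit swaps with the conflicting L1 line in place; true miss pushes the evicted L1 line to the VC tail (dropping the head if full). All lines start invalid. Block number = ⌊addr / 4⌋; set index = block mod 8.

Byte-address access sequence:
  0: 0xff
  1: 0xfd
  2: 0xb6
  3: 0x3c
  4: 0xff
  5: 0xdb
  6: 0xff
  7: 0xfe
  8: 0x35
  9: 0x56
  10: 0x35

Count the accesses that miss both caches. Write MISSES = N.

  [0] addr=0xff blk=63 s=7: MISS | VC []
  [1] addr=0xfd blk=63 s=7: L1-HIT | VC []
  [2] addr=0xb6 blk=45 s=5: MISS | VC []
  [3] addr=0x3c blk=15 s=7: MISS | VC [63]
  [4] addr=0xff blk=63 s=7: VC-HIT | VC [15]
  [5] addr=0xdb blk=54 s=6: MISS | VC [15]
  [6] addr=0xff blk=63 s=7: L1-HIT | VC [15]
  [7] addr=0xfe blk=63 s=7: L1-HIT | VC [15]
  [8] addr=0x35 blk=13 s=5: MISS | VC [15, 45]
  [9] addr=0x56 blk=21 s=5: MISS | VC [15, 45, 13]
  [10] addr=0x35 blk=13 s=5: VC-HIT | VC [15, 45, 21]

MISSES = 6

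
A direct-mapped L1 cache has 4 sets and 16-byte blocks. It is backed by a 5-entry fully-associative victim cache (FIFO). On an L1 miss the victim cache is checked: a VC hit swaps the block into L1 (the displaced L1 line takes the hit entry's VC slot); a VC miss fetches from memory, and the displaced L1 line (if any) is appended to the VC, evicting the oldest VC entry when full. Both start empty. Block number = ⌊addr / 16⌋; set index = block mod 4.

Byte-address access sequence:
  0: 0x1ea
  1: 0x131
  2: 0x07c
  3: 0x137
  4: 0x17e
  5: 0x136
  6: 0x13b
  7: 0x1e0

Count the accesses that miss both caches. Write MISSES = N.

MISSES = 4

0: 0x1ea (blk 30, set 2) → MISS  vc=[]
1: 0x131 (blk 19, set 3) → MISS  vc=[]
2: 0x7c (blk 7, set 3) → MISS  vc=[19]
3: 0x137 (blk 19, set 3) → VC-HIT  vc=[7]
4: 0x17e (blk 23, set 3) → MISS  vc=[7, 19]
5: 0x136 (blk 19, set 3) → VC-HIT  vc=[7, 23]
6: 0x13b (blk 19, set 3) → L1-HIT  vc=[7, 23]
7: 0x1e0 (blk 30, set 2) → L1-HIT  vc=[7, 23]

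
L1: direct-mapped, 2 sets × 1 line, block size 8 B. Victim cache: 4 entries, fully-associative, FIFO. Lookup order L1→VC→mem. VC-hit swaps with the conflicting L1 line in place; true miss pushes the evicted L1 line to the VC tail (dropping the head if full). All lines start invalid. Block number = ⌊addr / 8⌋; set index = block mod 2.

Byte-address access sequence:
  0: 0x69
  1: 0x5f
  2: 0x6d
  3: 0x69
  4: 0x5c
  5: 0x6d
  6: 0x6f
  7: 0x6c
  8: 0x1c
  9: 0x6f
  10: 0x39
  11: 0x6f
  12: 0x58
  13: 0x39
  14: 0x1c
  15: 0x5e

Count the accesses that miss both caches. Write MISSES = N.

0: 0x69 (blk 13, set 1) → MISS  vc=[]
1: 0x5f (blk 11, set 1) → MISS  vc=[13]
2: 0x6d (blk 13, set 1) → VC-HIT  vc=[11]
3: 0x69 (blk 13, set 1) → L1-HIT  vc=[11]
4: 0x5c (blk 11, set 1) → VC-HIT  vc=[13]
5: 0x6d (blk 13, set 1) → VC-HIT  vc=[11]
6: 0x6f (blk 13, set 1) → L1-HIT  vc=[11]
7: 0x6c (blk 13, set 1) → L1-HIT  vc=[11]
8: 0x1c (blk 3, set 1) → MISS  vc=[11, 13]
9: 0x6f (blk 13, set 1) → VC-HIT  vc=[11, 3]
10: 0x39 (blk 7, set 1) → MISS  vc=[11, 3, 13]
11: 0x6f (blk 13, set 1) → VC-HIT  vc=[11, 3, 7]
12: 0x58 (blk 11, set 1) → VC-HIT  vc=[13, 3, 7]
13: 0x39 (blk 7, set 1) → VC-HIT  vc=[13, 3, 11]
14: 0x1c (blk 3, set 1) → VC-HIT  vc=[13, 7, 11]
15: 0x5e (blk 11, set 1) → VC-HIT  vc=[13, 7, 3]

MISSES = 4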